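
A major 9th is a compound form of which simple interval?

Subtracting seven from the interval number removes an octave: 9 − 7 = 2.
So a major ninth is an octave plus a major second. The quality is unchanged.

major 2nd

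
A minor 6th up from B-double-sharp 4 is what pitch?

Six letter names up from B: G.
Moving 8 semitones up from B##4 (the size of a minor sixth) reaches G##5.

G-double-sharp 5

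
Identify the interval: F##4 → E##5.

F to E spans seven letter names (F-G-A-B-C-D-E): a seventh.
The major seventh spans 11 semitones, and F##4 to E##5 is exactly 11 semitones — so this is a major seventh.

major seventh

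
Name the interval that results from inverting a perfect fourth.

Interval numbers invert to sum to nine: 4 + 5 = 9, so a fourth inverts to a fifth.
The quality also flips — perfect stays perfect — giving a perfect fifth.

perfect fifth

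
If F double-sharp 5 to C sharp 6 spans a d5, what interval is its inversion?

augmented fourth

Interval numbers invert to sum to nine: 5 + 4 = 9, so a fifth inverts to a fourth.
The quality also flips — diminished becomes augmented — giving an augmented fourth.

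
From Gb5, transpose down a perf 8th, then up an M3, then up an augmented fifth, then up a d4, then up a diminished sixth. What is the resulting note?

Gb5 down a perfect octave → Gb4 (12 semitones).
A major third up from Gb4 is Bb4.
Bb4 up an augmented fifth → F#5 (8 semitones).
A diminished fourth up from F#5 is Bb5.
A diminished sixth up from Bb5 is Gbb6.

Gbb6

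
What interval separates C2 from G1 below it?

Descending from C2 to G1 is the same interval as ascending G1 to C2.
G to C spans four letter names (G-A-B-C), so the interval is some kind of fourth.
The perfect fourth spans 5 semitones, and G1 to C2 is exactly 5 semitones — so this is a perfect fourth.

perfect fourth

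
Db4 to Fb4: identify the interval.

D to F spans three letter names (D-E-F), so the interval is some kind of third.
Db4 to Fb4 is 3 semitones, a half step short of the major third (4), so this is minor.

minor third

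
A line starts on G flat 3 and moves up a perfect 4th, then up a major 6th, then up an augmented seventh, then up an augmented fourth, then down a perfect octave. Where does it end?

C double-sharp 5

Up a perfect fourth from Gb3: Cb4 (5 semitones up).
Cb4 up a major sixth → Ab4 (9 semitones).
An augmented seventh up from Ab4 is G#5.
An augmented fourth up from G#5 is C##6.
C##6 down a perfect octave → C##5 (12 semitones).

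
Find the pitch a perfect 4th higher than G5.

Four letter names up from G: C.
A perfect fourth spans 5 semitones, so from G5 the target pitch is C6.

C6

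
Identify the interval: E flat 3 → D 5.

E to D spans seven letter names (E-F-G-A-B-C-D), plus an octave, so the interval is some kind of fourteenth.
Eb3 to D5 is 23 semitones, matching the major fourteenth exactly, so the quality is major.
(Equivalently, a compound major seventh: a major seventh plus an octave.)

major 14th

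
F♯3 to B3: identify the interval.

perfect fourth

F to B spans four letter names (F-G-A-B): a fourth.
F#3 to B3 is 5 semitones, matching the perfect fourth exactly, so the quality is perfect.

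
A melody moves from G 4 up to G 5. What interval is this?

perfect 8th

G to G is the same letter name, plus an octave, so the interval is some kind of octave.
Counting semitones, G4→G5 is 12, which is the perfect octave.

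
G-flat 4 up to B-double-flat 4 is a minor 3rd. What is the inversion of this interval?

major 6th

The rule of nine gives the new number: 9 − 3 = 6, so a third becomes a sixth.
Quality inverts too: minor becomes major. That makes the inversion a major sixth.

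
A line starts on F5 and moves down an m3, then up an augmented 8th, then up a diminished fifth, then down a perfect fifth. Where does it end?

D6

F5 down a minor third → D5 (3 semitones).
D5 up an augmented octave → D#6 (13 semitones).
A diminished fifth up from D#6 is A6.
A perfect fifth down from A6 is D6.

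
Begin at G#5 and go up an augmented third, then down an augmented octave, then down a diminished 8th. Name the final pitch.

Up an augmented third from G#5: B##5 (5 semitones up).
An augmented octave down from B##5 is B#4.
A diminished octave down from B#4 is B##3.

B##3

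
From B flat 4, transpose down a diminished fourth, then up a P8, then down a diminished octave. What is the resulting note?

F double-sharp 4

Bb4 down a diminished fourth → F#4 (4 semitones).
Up a perfect octave from F#4: F#5 (12 semitones up).
F#5 down a diminished octave → F##4 (11 semitones).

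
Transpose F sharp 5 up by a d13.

D flat 7

Counting six letter names plus an octave up from F lands on D.
A diminished thirteenth is 19 semitones; 19 semitones up from F#5 gives Db7.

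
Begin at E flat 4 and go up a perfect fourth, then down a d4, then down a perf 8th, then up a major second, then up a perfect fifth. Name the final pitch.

C sharp 4

Up a perfect fourth from Eb4: Ab4 (5 semitones up).
Down a diminished fourth from Ab4: E4 (4 semitones down).
Down a perfect octave from E4: E3 (12 semitones down).
Up a major second from E3: F#3 (2 semitones up).
Up a perfect fifth from F#3: C#4 (7 semitones up).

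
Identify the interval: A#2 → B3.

m9

A to B spans two letter names (A-B), plus an octave, so the interval is some kind of ninth.
A major ninth would be 14 semitones, but A#2 to B3 is 13 — one semitone narrower, making it a minor ninth.
(Equivalently, a compound minor second: a minor second plus an octave.)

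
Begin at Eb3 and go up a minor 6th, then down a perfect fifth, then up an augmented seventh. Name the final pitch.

E4

Eb3 up a minor sixth → Cb4 (8 semitones).
A perfect fifth down from Cb4 is Fb3.
An augmented seventh up from Fb3 is E4.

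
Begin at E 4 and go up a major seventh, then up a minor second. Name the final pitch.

A major seventh up from E4 is D#5.
A minor second up from D#5 is E5.

E 5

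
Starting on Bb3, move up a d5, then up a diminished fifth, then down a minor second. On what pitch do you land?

Bb3 up a diminished fifth → Fb4 (6 semitones).
Up a diminished fifth from Fb4: Cbb5 (6 semitones up).
Down a minor second from Cbb5: Bbb4 (1 semitone down).

Bbb4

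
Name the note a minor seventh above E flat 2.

Counting seven letter names up from E lands on D.
A minor seventh spans 10 semitones, so from Eb2 the target pitch is Db3.

D flat 3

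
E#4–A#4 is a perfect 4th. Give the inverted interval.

P5

Interval numbers invert to sum to nine: 4 + 5 = 9, so a fourth inverts to a fifth.
Quality inverts too: perfect stays perfect. That makes the inversion a perfect fifth.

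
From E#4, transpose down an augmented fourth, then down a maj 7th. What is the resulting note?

C3

An augmented fourth down from E#4 is B3.
Down a major seventh from B3: C3 (11 semitones down).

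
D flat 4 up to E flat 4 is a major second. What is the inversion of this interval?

minor 7th

The rule of nine gives the new number: 9 − 2 = 7, so a second becomes a seventh.
And major becomes minor under inversion, so we get a minor seventh.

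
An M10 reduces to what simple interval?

Each octave removed subtracts seven from the number: 10 − 7 = 3.
Quality carries through unchanged, so the simple form is a major third.

major 3rd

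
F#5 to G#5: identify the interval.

M2

F to G spans two letter names (F-G) — that makes it a second of some quality.
The major second spans 2 semitones, and F#5 to G#5 is exactly 2 semitones — so this is a major second.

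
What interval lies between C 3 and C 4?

P8

C to C is the same letter name, plus an octave: an octave.
The perfect octave spans 12 semitones, and C3 to C4 is exactly 12 semitones — so this is a perfect octave.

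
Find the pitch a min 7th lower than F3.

Counting seven letter names down from F lands on G.
Moving 10 semitones down from F3 (the size of a minor seventh) reaches G2.

G2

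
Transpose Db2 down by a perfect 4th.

Ab1

Counting four letter names down from D lands on A.
A perfect fourth is 5 semitones; 5 semitones down from Db2 gives Ab1.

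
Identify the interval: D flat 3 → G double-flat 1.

Descending from Db3 to Gbb1 is the same interval as ascending Gbb1 to Db3.
G to D spans five letter names (G-A-B-C-D), plus an octave, so the interval is some kind of twelfth.
A perfect twelfth would be 19 semitones; Gbb1 to Db3 is 20, one semitone wider, so the interval is augmented.
(Equivalently, a compound augmented fifth: an augmented fifth plus an octave.)

A12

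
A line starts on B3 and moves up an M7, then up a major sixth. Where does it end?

F##5

A major seventh up from B3 is A#4.
Up a major sixth from A#4: F##5 (9 semitones up).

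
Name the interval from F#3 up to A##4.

F to A spans three letter names (F-G-A), plus an octave — that makes it a tenth of some quality.
F#3 to A##4 spans 17 semitones — one semitone wider than the major tenth (16) — giving an augmented tenth.
(Equivalently, a compound augmented third: an augmented third plus an octave.)

augmented tenth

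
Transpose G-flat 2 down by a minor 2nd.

Two letter names down from G: F.
A minor second is 1 semitone; 1 semitone down from Gb2 gives F2.

F 2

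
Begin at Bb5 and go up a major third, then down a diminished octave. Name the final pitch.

Bb5 up a major third → D6 (4 semitones).
A diminished octave down from D6 is D#5.

D#5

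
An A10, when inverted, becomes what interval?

First reduce the compound augmented tenth to its simple form, an augmented third.
Interval numbers invert to sum to nine: 3 + 6 = 9, so a third inverts to a sixth.
Quality inverts too: augmented becomes diminished. That makes the inversion a diminished sixth.

diminished sixth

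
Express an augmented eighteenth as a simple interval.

augmented fourth

Subtracting seven from the interval number removes an octave: 18 − 14 = 4.
So an augmented eighteenth is 2 octaves plus an augmented fourth. The quality is unchanged.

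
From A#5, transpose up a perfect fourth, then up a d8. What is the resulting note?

D7

A perfect fourth up from A#5 is D#6.
A diminished octave up from D#6 is D7.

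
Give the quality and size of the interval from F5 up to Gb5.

F to G spans two letter names (F-G): a second.
F5 to Gb5 is 1 semitone, a half step short of the major second (2), so this is minor.

minor second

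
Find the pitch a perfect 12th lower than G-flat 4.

The twelfth's letter: G down five letter names plus an octave → C.
A perfect twelfth is 19 semitones; 19 semitones down from Gb4 gives Cb3.

C-flat 3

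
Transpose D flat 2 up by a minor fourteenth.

C flat 4

The fourteenth's letter: D up seven letter names plus an octave → C.
A minor fourteenth spans 22 semitones, so from Db2 the target pitch is Cb4.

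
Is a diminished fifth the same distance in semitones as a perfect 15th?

6 semitones (diminished fifth) vs 24 semitones (perfect fifteenth): not equal.

No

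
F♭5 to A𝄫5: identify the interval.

minor third

F to A spans three letter names (F-G-A): a third.
A major third would be 4 semitones, but Fb5 to Abb5 is 3 — one semitone narrower, making it a minor third.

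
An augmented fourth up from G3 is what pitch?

Four letter names up from G: C.
An augmented fourth is 6 semitones; 6 semitones up from G3 gives C#4.

C#4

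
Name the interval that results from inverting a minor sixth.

major 3rd

Inverted interval numbers add to nine, so a sixth pairs with a third (6 + 3 = 9).
The quality also flips — minor becomes major — giving a major third.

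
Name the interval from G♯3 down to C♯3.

perfect fifth

Descending from G#3 to C#3 is the same interval as ascending C#3 to G#3.
C to G spans five letter names (C-D-E-F-G) — that makes it a fifth of some quality.
C#3 to G#3 is 7 semitones, matching the perfect fifth exactly, so the quality is perfect.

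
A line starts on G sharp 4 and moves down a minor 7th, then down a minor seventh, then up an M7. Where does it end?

Down a minor seventh from G#4: A#3 (10 semitones down).
A minor seventh down from A#3 is B#2.
B#2 up a major seventh → A##3 (11 semitones).

A double-sharp 3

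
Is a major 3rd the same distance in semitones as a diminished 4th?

A major third spans 4 semitones, and a diminished fourth also spans 4 semitones — they're enharmonic.

Yes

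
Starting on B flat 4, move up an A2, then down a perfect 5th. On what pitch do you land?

An augmented second up from Bb4 is C#5.
Down a perfect fifth from C#5: F#4 (7 semitones down).

F sharp 4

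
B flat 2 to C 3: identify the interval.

major second

B to C spans two letter names (B-C): a second.
Counting semitones, Bb2→C3 is 2, which is the major second.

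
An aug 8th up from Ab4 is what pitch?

A5

An octave keeps the letter name A, an octave up from A.
An augmented octave is 13 semitones; 13 semitones up from Ab4 gives A5.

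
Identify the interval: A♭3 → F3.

Descending from Ab3 to F3 is the same interval as ascending F3 to Ab3.
F to A spans three letter names (F-G-A) — that makes it a third of some quality.
F3 to Ab3 is 3 semitones, a half step short of the major third (4), so this is minor.

minor third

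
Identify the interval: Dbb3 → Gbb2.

perfect fifth

Descending from Dbb3 to Gbb2 is the same interval as ascending Gbb2 to Dbb3.
G to D spans five letter names (G-A-B-C-D): a fifth.
Gbb2 to Dbb3 is 7 semitones, matching the perfect fifth exactly, so the quality is perfect.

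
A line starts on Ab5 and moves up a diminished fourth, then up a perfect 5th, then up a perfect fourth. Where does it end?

Dbb7

Ab5 up a diminished fourth → Dbb6 (4 semitones).
Up a perfect fifth from Dbb6: Abb6 (7 semitones up).
Up a perfect fourth from Abb6: Dbb7 (5 semitones up).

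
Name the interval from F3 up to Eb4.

F to E spans seven letter names (F-G-A-B-C-D-E) — that makes it a seventh of some quality.
At 10 semitones, F3→Eb4 falls one short of a major seventh: minor.

minor seventh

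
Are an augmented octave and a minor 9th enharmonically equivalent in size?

Yes

Both span 13 semitones: an augmented octave and a minor ninth are the same chromatic distance.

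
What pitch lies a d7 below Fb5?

G4

Seven letter names down from F: G.
A diminished seventh spans 9 semitones, so from Fb5 the target pitch is G4.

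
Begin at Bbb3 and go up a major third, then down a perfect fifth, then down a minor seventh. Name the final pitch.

Ab2

A major third up from Bbb3 is Db4.
A perfect fifth down from Db4 is Gb3.
Down a minor seventh from Gb3: Ab2 (10 semitones down).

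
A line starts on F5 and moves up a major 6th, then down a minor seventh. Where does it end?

Up a major sixth from F5: D6 (9 semitones up).
A minor seventh down from D6 is E5.

E5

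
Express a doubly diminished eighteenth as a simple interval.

doubly diminished fourth

Each octave removed subtracts seven from the number: 18 − 14 = 4.
That makes a doubly diminished eighteenth a compound doubly diminished fourth — 2 octaves plus a doubly diminished fourth.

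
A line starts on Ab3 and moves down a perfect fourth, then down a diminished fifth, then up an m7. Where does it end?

A perfect fourth down from Ab3 is Eb3.
Down a diminished fifth from Eb3: A2 (6 semitones down).
A2 up a minor seventh → G3 (10 semitones).

G3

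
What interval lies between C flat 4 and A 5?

C to A spans six letter names (C-D-E-F-G-A), plus an octave — that makes it a thirteenth of some quality.
A major thirteenth would be 21 semitones; Cb4 to A5 is 22, one semitone wider, so the interval is augmented.
(Equivalently, a compound augmented sixth: an augmented sixth plus an octave.)

A13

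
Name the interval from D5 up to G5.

perfect 4th

D to G spans four letter names (D-E-F-G) — that makes it a fourth of some quality.
Counting semitones, D5→G5 is 5, which is the perfect fourth.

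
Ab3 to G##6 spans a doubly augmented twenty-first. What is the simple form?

doubly augmented 7th

Subtracting seven from the interval number removes an octave: 21 − 14 = 7.
So a doubly augmented twenty-first is 2 octaves plus a doubly augmented seventh. The quality is unchanged.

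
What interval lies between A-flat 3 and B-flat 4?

M9

A to B spans two letter names (A-B), plus an octave: a ninth.
Ab3 to Bb4 is 14 semitones, matching the major ninth exactly, so the quality is major.
(Equivalently, a compound major second: a major second plus an octave.)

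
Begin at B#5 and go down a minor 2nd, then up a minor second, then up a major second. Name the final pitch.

C##6

Down a minor second from B#5: A##5 (1 semitone down).
Up a minor second from A##5: B#5 (1 semitone up).
Up a major second from B#5: C##6 (2 semitones up).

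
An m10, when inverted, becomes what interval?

First reduce the compound minor tenth to its simple form, a minor third.
The rule of nine gives the new number: 9 − 3 = 6, so a third becomes a sixth.
And minor becomes major under inversion, so we get a major sixth.

M6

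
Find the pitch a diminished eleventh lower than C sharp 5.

G double-sharp 3

Four letters down from C (plus an octave) reaches G.
A diminished eleventh is 16 semitones; 16 semitones down from C#5 gives G##3.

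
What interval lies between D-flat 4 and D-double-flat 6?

D to D is the same letter name, plus 2 octaves, so the interval is some kind of fifteenth.
Db4 to Dbb6 spans 23 semitones — one semitone narrower than the perfect fifteenth (24) — giving a diminished fifteenth.
(Equivalently, a compound diminished octave: a diminished octave plus an octave.)

diminished fifteenth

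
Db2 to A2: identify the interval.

D to A spans five letter names (D-E-F-G-A): a fifth.
Db2 to A2 spans 8 semitones — one semitone wider than the perfect fifth (7) — giving an augmented fifth.

A5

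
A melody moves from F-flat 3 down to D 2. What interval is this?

diminished 10th

Descending from Fb3 to D2 is the same interval as ascending D2 to Fb3.
D to F spans three letter names (D-E-F), plus an octave — that makes it a tenth of some quality.
D2 to Fb3 spans 14 semitones — two semitones narrower than the major tenth (16) — giving a diminished tenth.
(Equivalently, a compound diminished third: a diminished third plus an octave.)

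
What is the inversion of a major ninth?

First reduce the compound major ninth to its simple form, a major second.
Inverted interval numbers add to nine, so a second pairs with a seventh (2 + 7 = 9).
And major becomes minor under inversion, so we get a minor seventh.

minor 7th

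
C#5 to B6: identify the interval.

C to B spans seven letter names (C-D-E-F-G-A-B), plus an octave — that makes it a fourteenth of some quality.
At 22 semitones, C#5→B6 falls one short of a major fourteenth: minor.
(Equivalently, a compound minor seventh: a minor seventh plus an octave.)

minor fourteenth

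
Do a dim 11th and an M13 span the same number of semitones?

No

16 semitones (diminished eleventh) vs 21 semitones (major thirteenth): not equal.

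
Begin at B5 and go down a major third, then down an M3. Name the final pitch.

Eb5

A major third down from B5 is G5.
A major third down from G5 is Eb5.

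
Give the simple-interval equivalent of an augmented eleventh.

augmented fourth

Subtracting seven from the interval number removes an octave: 11 − 7 = 4.
That makes an augmented eleventh a compound augmented fourth — an octave plus an augmented fourth.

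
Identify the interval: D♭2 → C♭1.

Descending from Db2 to Cb1 is the same interval as ascending Cb1 to Db2.
C to D spans two letter names (C-D), plus an octave, so the interval is some kind of ninth.
Counting semitones, Cb1→Db2 is 14, which is the major ninth.
(Equivalently, a compound major second: a major second plus an octave.)

major ninth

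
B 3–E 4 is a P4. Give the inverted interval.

perfect 5th

The rule of nine gives the new number: 9 − 4 = 5, so a fourth becomes a fifth.
And perfect stays perfect under inversion, so we get a perfect fifth.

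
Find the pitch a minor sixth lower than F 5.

Six letter names down from F: A.
A minor sixth spans 8 semitones, so from F5 the target pitch is A4.

A 4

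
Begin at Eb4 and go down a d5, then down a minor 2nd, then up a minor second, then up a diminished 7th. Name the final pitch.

Down a diminished fifth from Eb4: A3 (6 semitones down).
Down a minor second from A3: G#3 (1 semitone down).
G#3 up a minor second → A3 (1 semitone).
A diminished seventh up from A3 is Gb4.

Gb4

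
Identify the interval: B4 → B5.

B to B is the same letter name, plus an octave: an octave.
Counting semitones, B4→B5 is 12, which is the perfect octave.

perfect octave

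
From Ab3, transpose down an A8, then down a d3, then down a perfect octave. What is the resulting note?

An augmented octave down from Ab3 is Abb2.
Down a diminished third from Abb2: F2 (2 semitones down).
Down a perfect octave from F2: F1 (12 semitones down).

F1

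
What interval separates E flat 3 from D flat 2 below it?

Descending from Eb3 to Db2 is the same interval as ascending Db2 to Eb3.
D to E spans two letter names (D-E), plus an octave: a ninth.
The major ninth spans 14 semitones, and Db2 to Eb3 is exactly 14 semitones — so this is a major ninth.
(Equivalently, a compound major second: a major second plus an octave.)

major 9th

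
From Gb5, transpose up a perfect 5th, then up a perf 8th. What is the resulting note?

Db7

Gb5 up a perfect fifth → Db6 (7 semitones).
Up a perfect octave from Db6: Db7 (12 semitones up).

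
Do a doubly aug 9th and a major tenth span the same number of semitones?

Yes

Both span 16 semitones: a doubly augmented ninth and a major tenth are the same chromatic distance.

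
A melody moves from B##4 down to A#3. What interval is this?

augmented ninth

Descending from B##4 to A#3 is the same interval as ascending A#3 to B##4.
A to B spans two letter names (A-B), plus an octave, so the interval is some kind of ninth.
A#3 to B##4 spans 15 semitones — one semitone wider than the major ninth (14) — giving an augmented ninth.
(Equivalently, a compound augmented second: an augmented second plus an octave.)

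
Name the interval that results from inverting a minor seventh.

Interval numbers invert to sum to nine: 7 + 2 = 9, so a seventh inverts to a second.
The quality also flips — minor becomes major — giving a major second.

major 2nd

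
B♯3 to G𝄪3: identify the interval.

minor third

Descending from B#3 to G##3 is the same interval as ascending G##3 to B#3.
G to B spans three letter names (G-A-B) — that makes it a third of some quality.
At 3 semitones, G##3→B#3 falls one short of a major third: minor.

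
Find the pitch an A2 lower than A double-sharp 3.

The second takes the letter from A down to G.
Moving 3 semitones down from A##3 (the size of an augmented second) reaches G#3.

G sharp 3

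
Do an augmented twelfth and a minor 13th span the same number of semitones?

Yes

Both span 20 semitones: an augmented twelfth and a minor thirteenth are the same chromatic distance.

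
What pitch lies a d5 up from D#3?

Five letter names up from D: A.
A diminished fifth is 6 semitones; 6 semitones up from D#3 gives A3.

A3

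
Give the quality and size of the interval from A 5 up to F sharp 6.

M6

A to F spans six letter names (A-B-C-D-E-F), so the interval is some kind of sixth.
A5 to F#6 is 9 semitones, matching the major sixth exactly, so the quality is major.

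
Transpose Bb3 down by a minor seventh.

The seventh takes the letter from B down to C.
A minor seventh is 10 semitones; 10 semitones down from Bb3 gives C3.

C3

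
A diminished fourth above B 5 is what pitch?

The fourth takes the letter from B up to E.
A diminished fourth spans 4 semitones, so from B5 the target pitch is Eb6.

E flat 6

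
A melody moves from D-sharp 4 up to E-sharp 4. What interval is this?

D to E spans two letter names (D-E): a second.
The major second spans 2 semitones, and D#4 to E#4 is exactly 2 semitones — so this is a major second.

M2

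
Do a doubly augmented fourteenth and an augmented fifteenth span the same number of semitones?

Yes

A doubly augmented fourteenth = 25 semitones = an augmented fifteenth; enharmonically equal.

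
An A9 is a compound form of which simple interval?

A2

Each octave removed subtracts seven from the number: 9 − 7 = 2.
Quality carries through unchanged, so the simple form is an augmented second.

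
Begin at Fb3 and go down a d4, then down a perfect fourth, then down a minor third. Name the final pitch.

E2

Down a diminished fourth from Fb3: C3 (4 semitones down).
C3 down a perfect fourth → G2 (5 semitones).
G2 down a minor third → E2 (3 semitones).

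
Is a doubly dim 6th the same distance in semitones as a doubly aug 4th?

No

A doubly diminished sixth spans 6 semitones; a doubly augmented fourth spans 7 semitones. They differ by 1.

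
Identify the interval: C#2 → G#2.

C to G spans five letter names (C-D-E-F-G) — that makes it a fifth of some quality.
Counting semitones, C#2→G#2 is 7, which is the perfect fifth.

P5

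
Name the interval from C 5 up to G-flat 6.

C to G spans five letter names (C-D-E-F-G), plus an octave — that makes it a twelfth of some quality.
C5 to Gb6 spans 18 semitones — one semitone narrower than the perfect twelfth (19) — giving a diminished twelfth.
(Equivalently, a compound diminished fifth: a diminished fifth plus an octave.)

diminished twelfth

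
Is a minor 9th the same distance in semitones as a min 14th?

No

13 semitones (minor ninth) vs 22 semitones (minor fourteenth): not equal.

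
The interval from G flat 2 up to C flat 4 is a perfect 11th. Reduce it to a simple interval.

Each octave removed subtracts seven from the number: 11 − 7 = 4.
Quality carries through unchanged, so the simple form is a perfect fourth.

perfect fourth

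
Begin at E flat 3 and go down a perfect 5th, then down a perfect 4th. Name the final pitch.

E flat 2

A perfect fifth down from Eb3 is Ab2.
A perfect fourth down from Ab2 is Eb2.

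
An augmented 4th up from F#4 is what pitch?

B#4

Counting four letter names up from F lands on B.
An augmented fourth spans 6 semitones, so from F#4 the target pitch is B#4.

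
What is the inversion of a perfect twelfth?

perfect fourth

First reduce the compound perfect twelfth to its simple form, a perfect fifth.
Inverted interval numbers add to nine, so a fifth pairs with a fourth (5 + 4 = 9).
And perfect stays perfect under inversion, so we get a perfect fourth.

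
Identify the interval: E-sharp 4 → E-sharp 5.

perfect octave

E to E is the same letter name, plus an octave — that makes it an octave of some quality.
E#4 to E#5 is 12 semitones, matching the perfect octave exactly, so the quality is perfect.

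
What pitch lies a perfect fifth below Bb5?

Eb5

Counting five letter names down from B lands on E.
A perfect fifth is 7 semitones; 7 semitones down from Bb5 gives Eb5.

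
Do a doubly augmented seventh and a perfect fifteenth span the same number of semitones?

No

A doubly augmented seventh is 13 semitones but a perfect fifteenth is 24 semitones — different sizes.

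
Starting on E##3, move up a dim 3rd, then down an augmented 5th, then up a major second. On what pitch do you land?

D3

A diminished third up from E##3 is G#3.
G#3 down an augmented fifth → C3 (8 semitones).
C3 up a major second → D3 (2 semitones).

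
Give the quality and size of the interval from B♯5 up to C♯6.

B to C spans two letter names (B-C), so the interval is some kind of second.
B#5 to C#6 is 1 semitone, a half step short of the major second (2), so this is minor.

minor second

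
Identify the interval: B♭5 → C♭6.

B to C spans two letter names (B-C) — that makes it a second of some quality.
At 1 semitone, Bb5→Cb6 falls one short of a major second: minor.

m2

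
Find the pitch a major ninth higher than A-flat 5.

The ninth's letter: A up two letter names plus an octave → B.
Moving 14 semitones up from Ab5 (the size of a major ninth) reaches Bb6.

B-flat 6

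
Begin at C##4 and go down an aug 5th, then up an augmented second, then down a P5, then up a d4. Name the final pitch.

Down an augmented fifth from C##4: F#3 (8 semitones down).
Up an augmented second from F#3: G##3 (3 semitones up).
Down a perfect fifth from G##3: C##3 (7 semitones down).
A diminished fourth up from C##3 is F#3.

F#3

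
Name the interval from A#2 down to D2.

augmented 5th

Descending from A#2 to D2 is the same interval as ascending D2 to A#2.
D to A spans five letter names (D-E-F-G-A): a fifth.
D2 to A#2 spans 8 semitones — one semitone wider than the perfect fifth (7) — giving an augmented fifth.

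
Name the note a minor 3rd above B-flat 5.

D-flat 6

Three letter names up from B: D.
A minor third spans 3 semitones, so from Bb5 the target pitch is Db6.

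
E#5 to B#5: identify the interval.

E to B spans five letter names (E-F-G-A-B): a fifth.
E#5 to B#5 is 7 semitones, matching the perfect fifth exactly, so the quality is perfect.

perfect 5th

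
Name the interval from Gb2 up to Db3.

G to D spans five letter names (G-A-B-C-D): a fifth.
Gb2 to Db3 is 7 semitones, matching the perfect fifth exactly, so the quality is perfect.

perfect 5th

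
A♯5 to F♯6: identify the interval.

minor sixth

A to F spans six letter names (A-B-C-D-E-F), so the interval is some kind of sixth.
A major sixth would be 9 semitones, but A#5 to F#6 is 8 — one semitone narrower, making it a minor sixth.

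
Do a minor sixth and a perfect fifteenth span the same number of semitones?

8 semitones (minor sixth) vs 24 semitones (perfect fifteenth): not equal.

No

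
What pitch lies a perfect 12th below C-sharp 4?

Five letters down from C (plus an octave) reaches F.
A perfect twelfth spans 19 semitones, so from C#4 the target pitch is F#2.

F-sharp 2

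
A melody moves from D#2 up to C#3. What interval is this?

minor seventh

D to C spans seven letter names (D-E-F-G-A-B-C): a seventh.
D#2 to C#3 is 10 semitones, a half step short of the major seventh (11), so this is minor.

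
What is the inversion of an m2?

Inverted interval numbers add to nine, so a second pairs with a seventh (2 + 7 = 9).
And minor becomes major under inversion, so we get a major seventh.

M7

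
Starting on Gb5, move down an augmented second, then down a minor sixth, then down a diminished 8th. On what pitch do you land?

Ab3

Gb5 down an augmented second → Fbb5 (3 semitones).
Down a minor sixth from Fbb5: Abb4 (8 semitones down).
Down a diminished octave from Abb4: Ab3 (11 semitones down).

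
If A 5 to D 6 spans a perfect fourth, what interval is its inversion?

P5

The rule of nine gives the new number: 9 − 4 = 5, so a fourth becomes a fifth.
And perfect stays perfect under inversion, so we get a perfect fifth.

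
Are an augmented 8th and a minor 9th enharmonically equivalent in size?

An augmented octave spans 13 semitones, and a minor ninth also spans 13 semitones — they're enharmonic.

Yes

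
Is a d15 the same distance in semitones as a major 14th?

Yes

A diminished fifteenth = 23 semitones = a major fourteenth; enharmonically equal.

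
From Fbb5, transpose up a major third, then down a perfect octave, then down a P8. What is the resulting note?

Up a major third from Fbb5: Abb5 (4 semitones up).
Abb5 down a perfect octave → Abb4 (12 semitones).
A perfect octave down from Abb4 is Abb3.

Abb3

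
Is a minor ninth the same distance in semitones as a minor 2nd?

A minor ninth spans 13 semitones; a minor second spans 1 semitone. They differ by 12.

No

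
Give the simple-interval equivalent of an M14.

Take out an octave (7 from the number): 14 − 7 = 7.
Quality carries through unchanged, so the simple form is a major seventh.

M7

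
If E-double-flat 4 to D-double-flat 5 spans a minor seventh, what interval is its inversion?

major second

Interval numbers invert to sum to nine: 7 + 2 = 9, so a seventh inverts to a second.
Quality inverts too: minor becomes major. That makes the inversion a major second.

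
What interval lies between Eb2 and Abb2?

E to A spans four letter names (E-F-G-A) — that makes it a fourth of some quality.
A perfect fourth would be 5 semitones; Eb2 to Abb2 is 4, one semitone narrower, so the interval is diminished.

diminished fourth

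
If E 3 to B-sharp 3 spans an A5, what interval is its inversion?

d4

Interval numbers invert to sum to nine: 5 + 4 = 9, so a fifth inverts to a fourth.
And augmented becomes diminished under inversion, so we get a diminished fourth.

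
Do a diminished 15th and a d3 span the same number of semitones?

A diminished fifteenth is 23 semitones but a diminished third is 2 semitones — different sizes.

No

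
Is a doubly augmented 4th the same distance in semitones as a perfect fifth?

Yes

A doubly augmented fourth spans 7 semitones, and a perfect fifth also spans 7 semitones — they're enharmonic.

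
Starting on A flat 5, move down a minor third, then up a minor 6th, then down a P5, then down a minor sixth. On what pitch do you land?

Down a minor third from Ab5: F5 (3 semitones down).
Up a minor sixth from F5: Db6 (8 semitones up).
Db6 down a perfect fifth → Gb5 (7 semitones).
Gb5 down a minor sixth → Bb4 (8 semitones).

B flat 4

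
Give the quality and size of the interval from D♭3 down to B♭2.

minor 3rd

Descending from Db3 to Bb2 is the same interval as ascending Bb2 to Db3.
B to D spans three letter names (B-C-D), so the interval is some kind of third.
At 3 semitones, Bb2→Db3 falls one short of a major third: minor.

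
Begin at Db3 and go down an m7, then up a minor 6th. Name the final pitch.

Cb3

Db3 down a minor seventh → Eb2 (10 semitones).
A minor sixth up from Eb2 is Cb3.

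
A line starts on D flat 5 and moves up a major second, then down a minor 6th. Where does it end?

G 4

Up a major second from Db5: Eb5 (2 semitones up).
Eb5 down a minor sixth → G4 (8 semitones).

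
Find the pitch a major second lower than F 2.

Two letter names down from F: E.
A major second spans 2 semitones, so from F2 the target pitch is Eb2.

E-flat 2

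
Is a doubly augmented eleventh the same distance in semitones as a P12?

Yes

A doubly augmented eleventh spans 19 semitones, and a perfect twelfth also spans 19 semitones — they're enharmonic.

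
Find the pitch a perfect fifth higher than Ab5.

The fifth takes the letter from A up to E.
A perfect fifth is 7 semitones; 7 semitones up from Ab5 gives Eb6.

Eb6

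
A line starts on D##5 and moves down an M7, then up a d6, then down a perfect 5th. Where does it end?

A major seventh down from D##5 is E#4.
Up a diminished sixth from E#4: C5 (7 semitones up).
A perfect fifth down from C5 is F4.

F4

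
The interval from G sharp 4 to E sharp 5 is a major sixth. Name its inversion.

minor 3rd

Inverted interval numbers add to nine, so a sixth pairs with a third (6 + 3 = 9).
The quality also flips — major becomes minor — giving a minor third.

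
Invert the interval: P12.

First reduce the compound perfect twelfth to its simple form, a perfect fifth.
Inverted interval numbers add to nine, so a fifth pairs with a fourth (5 + 4 = 9).
The quality also flips — perfect stays perfect — giving a perfect fourth.

perfect 4th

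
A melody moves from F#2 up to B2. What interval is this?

F to B spans four letter names (F-G-A-B), so the interval is some kind of fourth.
F#2 to B2 is 5 semitones, matching the perfect fourth exactly, so the quality is perfect.

P4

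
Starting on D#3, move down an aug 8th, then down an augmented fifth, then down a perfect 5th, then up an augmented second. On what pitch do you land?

D1

D#3 down an augmented octave → D2 (13 semitones).
An augmented fifth down from D2 is Gb1.
Down a perfect fifth from Gb1: Cb1 (7 semitones down).
An augmented second up from Cb1 is D1.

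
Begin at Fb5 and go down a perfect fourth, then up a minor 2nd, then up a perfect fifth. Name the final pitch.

Down a perfect fourth from Fb5: Cb5 (5 semitones down).
Cb5 up a minor second → Dbb5 (1 semitone).
Up a perfect fifth from Dbb5: Abb5 (7 semitones up).

Abb5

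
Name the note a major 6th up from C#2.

A#2

The sixth takes the letter from C up to A.
A major sixth is 9 semitones; 9 semitones up from C#2 gives A#2.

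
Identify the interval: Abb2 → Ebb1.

perfect 11th

Descending from Abb2 to Ebb1 is the same interval as ascending Ebb1 to Abb2.
E to A spans four letter names (E-F-G-A), plus an octave, so the interval is some kind of eleventh.
Counting semitones, Ebb1→Abb2 is 17, which is the perfect eleventh.
(Equivalently, a compound perfect fourth: a perfect fourth plus an octave.)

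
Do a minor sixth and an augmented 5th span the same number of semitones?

A minor sixth spans 8 semitones, and an augmented fifth also spans 8 semitones — they're enharmonic.

Yes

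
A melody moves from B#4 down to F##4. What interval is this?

Descending from B#4 to F##4 is the same interval as ascending F##4 to B#4.
F to B spans four letter names (F-G-A-B): a fourth.
F##4 to B#4 is 5 semitones, matching the perfect fourth exactly, so the quality is perfect.

perfect 4th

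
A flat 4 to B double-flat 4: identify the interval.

minor 2nd

A to B spans two letter names (A-B), so the interval is some kind of second.
Ab4 to Bbb4 is 1 semitone, a half step short of the major second (2), so this is minor.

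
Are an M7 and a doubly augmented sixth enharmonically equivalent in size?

A major seventh spans 11 semitones, and a doubly augmented sixth also spans 11 semitones — they're enharmonic.

Yes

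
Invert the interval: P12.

perfect 4th

First reduce the compound perfect twelfth to its simple form, a perfect fifth.
Inverted interval numbers add to nine, so a fifth pairs with a fourth (5 + 4 = 9).
Quality inverts too: perfect stays perfect. That makes the inversion a perfect fourth.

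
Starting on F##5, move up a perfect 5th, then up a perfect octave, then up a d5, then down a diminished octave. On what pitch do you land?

Up a perfect fifth from F##5: C##6 (7 semitones up).
C##6 up a perfect octave → C##7 (12 semitones).
C##7 up a diminished fifth → G#7 (6 semitones).
A diminished octave down from G#7 is G##6.

G##6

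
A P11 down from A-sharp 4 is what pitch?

The eleventh's letter: A down four letter names plus an octave → E.
A perfect eleventh is 17 semitones; 17 semitones down from A#4 gives E#3.

E-sharp 3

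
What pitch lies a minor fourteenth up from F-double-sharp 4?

Seven letters up from F (plus an octave) reaches E.
Moving 22 semitones up from F##4 (the size of a minor fourteenth) reaches E#6.

E-sharp 6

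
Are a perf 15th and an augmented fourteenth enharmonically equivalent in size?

Yes

Both span 24 semitones: a perfect fifteenth and an augmented fourteenth are the same chromatic distance.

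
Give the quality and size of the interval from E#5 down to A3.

Descending from E#5 to A3 is the same interval as ascending A3 to E#5.
A to E spans five letter names (A-B-C-D-E), plus an octave, so the interval is some kind of twelfth.
The perfect twelfth is 19 semitones; here we have 20, one semitone wider: augmented.
(Equivalently, a compound augmented fifth: an augmented fifth plus an octave.)

augmented twelfth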